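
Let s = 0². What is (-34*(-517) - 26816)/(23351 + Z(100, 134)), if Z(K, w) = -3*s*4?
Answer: -9238/23351 ≈ -0.39561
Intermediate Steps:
s = 0
Z(K, w) = 0 (Z(K, w) = -3*0*4 = 0*4 = 0)
(-34*(-517) - 26816)/(23351 + Z(100, 134)) = (-34*(-517) - 26816)/(23351 + 0) = (17578 - 26816)/23351 = -9238*1/23351 = -9238/23351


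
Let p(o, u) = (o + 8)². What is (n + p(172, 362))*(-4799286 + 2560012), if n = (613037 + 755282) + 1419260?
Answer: -6314705655246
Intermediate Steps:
p(o, u) = (8 + o)²
n = 2787579 (n = 1368319 + 1419260 = 2787579)
(n + p(172, 362))*(-4799286 + 2560012) = (2787579 + (8 + 172)²)*(-4799286 + 2560012) = (2787579 + 180²)*(-2239274) = (2787579 + 32400)*(-2239274) = 2819979*(-2239274) = -6314705655246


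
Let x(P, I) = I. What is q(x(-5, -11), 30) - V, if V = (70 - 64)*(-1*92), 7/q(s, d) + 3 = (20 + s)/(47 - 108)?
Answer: 105557/192 ≈ 549.78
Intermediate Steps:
q(s, d) = 7/(-203/61 - s/61) (q(s, d) = 7/(-3 + (20 + s)/(47 - 108)) = 7/(-3 + (20 + s)/(-61)) = 7/(-3 + (20 + s)*(-1/61)) = 7/(-3 + (-20/61 - s/61)) = 7/(-203/61 - s/61))
V = -552 (V = 6*(-92) = -552)
q(x(-5, -11), 30) - V = -427/(203 - 11) - 1*(-552) = -427/192 + 552 = 105557/192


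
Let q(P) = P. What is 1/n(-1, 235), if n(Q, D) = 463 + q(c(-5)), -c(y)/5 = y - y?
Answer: 1/463 ≈ 0.0021598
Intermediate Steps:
c(y) = 0 (c(y) = -5*(y - y) = -5*0 = 0)
n(Q, D) = 463 (n(Q, D) = 463 + 0 = 463)
1/n(-1, 235) = 1/463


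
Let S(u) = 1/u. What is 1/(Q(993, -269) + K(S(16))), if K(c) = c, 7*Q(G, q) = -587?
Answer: -112/9385 ≈ -0.011934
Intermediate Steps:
Q(G, q) = -587/7 (Q(G, q) = (1/7)*(-587) = -587/7)
1/(Q(993, -269) + K(S(16))) = 1/(-587/7 + 1/16) = 1/(-9385/112) = -112/9385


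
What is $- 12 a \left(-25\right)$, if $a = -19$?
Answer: $-5700$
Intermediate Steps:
$- 12 a \left(-25\right) = \left(-12\right) \left(-19\right) \left(-25\right) = 228 \left(-25\right) = -5700$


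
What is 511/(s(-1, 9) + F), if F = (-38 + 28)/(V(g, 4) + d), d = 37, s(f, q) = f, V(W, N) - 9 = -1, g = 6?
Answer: -4599/11 ≈ -418.09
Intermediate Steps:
V(W, N) = 8 (V(W, N) = 9 - 1 = 8)
F = -2/9 (F = (-38 + 28)/(8 + 37) = -10/45 = -10*1/45 = -2/9 ≈ -0.22222)
511/(s(-1, 9) + F) = 511/(-1 - 2/9) = 511/(-11/9) = 511*(-9/11) = -4599/11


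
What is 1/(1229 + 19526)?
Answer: 1/20755 ≈ 4.8181e-5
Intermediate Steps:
1/(1229 + 19526) = 1/20755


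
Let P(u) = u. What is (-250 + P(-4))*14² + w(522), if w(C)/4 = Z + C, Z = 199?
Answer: -46900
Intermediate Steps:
w(C) = 796 + 4*C (w(C) = 4*(199 + C) = 796 + 4*C)
(-250 + P(-4))*14² + w(522) = (-250 - 4)*14² + (796 + 4*522) = -254*196 + (796 + 2088) = -49784 + 2884 = -46900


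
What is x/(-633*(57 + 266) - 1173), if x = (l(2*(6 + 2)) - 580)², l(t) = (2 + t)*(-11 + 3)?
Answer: -32761/12852 ≈ -2.5491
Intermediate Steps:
l(t) = -16 - 8*t (l(t) = (2 + t)*(-8) = -16 - 8*t)
x = 524176 (x = ((-16 - 16*(6 + 2)) - 580)² = ((-16 - 16*8) - 580)² = ((-16 - 8*16) - 580)² = ((-16 - 128) - 580)² = (-144 - 580)² = (-724)² = 524176)
x/(-633*(57 + 266) - 1173) = 524176/(-633*(57 + 266) - 1173) = 524176/(-633*323 - 1173) = 524176/(-204459 - 1173) = 524176/(-205632) = 524176*(-1/205632) = -32761/12852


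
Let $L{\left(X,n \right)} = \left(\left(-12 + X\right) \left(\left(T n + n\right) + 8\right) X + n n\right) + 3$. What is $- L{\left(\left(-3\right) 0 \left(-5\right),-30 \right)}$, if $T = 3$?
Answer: $-903$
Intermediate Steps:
$L{\left(X,n \right)} = 3 + n^{2} + X \left(-12 + X\right) \left(8 + 4 n\right)$ ($L{\left(X,n \right)} = \left(\left(-12 + X\right) \left(\left(3 n + n\right) + 8\right) X + n n\right) + 3 = \left(\left(-12 + X\right) \left(4 n + 8\right) X + n^{2}\right) + 3 = \left(\left(-12 + X\right) \left(8 + 4 n\right) X + n^{2}\right) + 3 = \left(X \left(-12 + X\right) \left(8 + 4 n\right) + n^{2}\right) + 3 = \left(n^{2} + X \left(-12 + X\right) \left(8 + 4 n\right)\right) + 3 = 3 + n^{2} + X \left(-12 + X\right) \left(8 + 4 n\right)$)
$- L{\left(\left(-3\right) 0 \left(-5\right),-30 \right)} = - (3 + \left(-30\right)^{2} - 96 \left(-3\right) 0 \left(-5\right) + 8 \left(\left(-3\right) 0 \left(-5\right)\right)^{2} - 48 \left(-3\right) 0 \left(-5\right) \left(-30\right) + 4 \left(-30\right) \left(\left(-3\right) 0 \left(-5\right)\right)^{2}) = - (3 + 900 - 96 \cdot 0 \left(-5\right) + 8 \left(0 \left(-5\right)\right)^{2} - 48 \cdot 0 \left(-5\right) \left(-30\right) + 4 \left(-30\right) \left(0 \left(-5\right)\right)^{2}) = - (3 + 900 - 0 + 8 \cdot 0^{2} - 0 \left(-30\right) + 4 \left(-30\right) 0^{2}) = - (3 + 900 + 0 + 8 \cdot 0 + 0 + 4 \left(-30\right) 0) = - (3 + 900 + 0 + 0 + 0 + 0) = \left(-1\right) 903 = -903$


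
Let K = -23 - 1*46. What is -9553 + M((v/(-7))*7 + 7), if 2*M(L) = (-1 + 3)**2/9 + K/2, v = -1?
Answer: -344521/36 ≈ -9570.0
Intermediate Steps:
K = -69 (K = -23 - 46 = -69)
M(L) = -613/36 (M(L) = ((-1 + 3)**2/9 - 69/2)/2 = (2**2*(1/9) - 69*1/2)/2 = (4*(1/9) - 69/2)/2 = (4/9 - 69/2)/2 = (1/2)*(-613/18) = -613/36)
-9553 + M((v/(-7))*7 + 7) = -9553 - 613/36 = -344521/36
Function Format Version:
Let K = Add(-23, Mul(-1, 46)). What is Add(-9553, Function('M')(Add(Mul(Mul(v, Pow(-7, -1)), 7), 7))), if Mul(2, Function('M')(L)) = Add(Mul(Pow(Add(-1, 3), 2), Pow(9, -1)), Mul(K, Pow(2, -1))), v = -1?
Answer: Rational(-344521, 36) ≈ -9570.0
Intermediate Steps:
K = -69 (K = Add(-23, -46) = -69)
Function('M')(L) = Rational(-613, 36) (Function('M')(L) = Mul(Rational(1, 2), Add(Mul(Pow(Add(-1, 3), 2), Pow(9, -1)), Mul(-69, Pow(2, -1)))) = Mul(Rational(1, 2), Add(Mul(Pow(2, 2), Rational(1, 9)), Mul(-69, Rational(1, 2)))) = Mul(Rational(1, 2), Add(Mul(4, Rational(1, 9)), Rational(-69, 2))) = Mul(Rational(1, 2), Add(Rational(4, 9), Rational(-69, 2))) = Mul(Rational(1, 2), Rational(-613, 18)) = Rational(-613, 36))
Add(-9553, Function('M')(Add(Mul(Mul(v, Pow(-7, -1)), 7), 7))) = Add(-9553, Rational(-613, 36)) = Rational(-344521, 36)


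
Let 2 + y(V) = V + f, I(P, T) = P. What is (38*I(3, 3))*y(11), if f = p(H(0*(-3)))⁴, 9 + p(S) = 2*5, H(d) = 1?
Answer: 1140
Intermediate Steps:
p(S) = 1 (p(S) = -9 + 2*5 = -9 + 10 = 1)
f = 1 (f = 1⁴ = 1)
y(V) = -1 + V (y(V) = -2 + (V + 1) = -2 + (1 + V) = -1 + V)
(38*I(3, 3))*y(11) = (38*3)*(-1 + 11) = 114*10 = 1140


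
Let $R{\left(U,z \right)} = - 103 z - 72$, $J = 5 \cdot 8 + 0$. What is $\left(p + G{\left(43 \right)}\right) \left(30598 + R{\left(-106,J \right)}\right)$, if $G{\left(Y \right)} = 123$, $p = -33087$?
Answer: $-870447384$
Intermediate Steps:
$J = 40$ ($J = 40 + 0 = 40$)
$R{\left(U,z \right)} = -72 - 103 z$
$\left(p + G{\left(43 \right)}\right) \left(30598 + R{\left(-106,J \right)}\right) = \left(-33087 + 123\right) \left(30598 - 4192\right) = - 32964 \left(30598 - 4192\right) = \left(-32964\right) 26406 = -870447384$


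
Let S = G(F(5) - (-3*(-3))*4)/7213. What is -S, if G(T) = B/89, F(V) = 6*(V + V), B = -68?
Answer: 68/641957 ≈ 0.00010593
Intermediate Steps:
F(V) = 12*V (F(V) = 6*(2*V) = 12*V)
G(T) = -68/89
S = -68/641957 (S = -68/89/7213 = -68/89*1/7213 = -68/641957 ≈ -0.00010593)
-S = -1*(-68/641957) = 68/641957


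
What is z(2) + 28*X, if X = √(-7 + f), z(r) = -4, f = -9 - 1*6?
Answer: -4 + 28*I*√22 ≈ -4.0 + 131.33*I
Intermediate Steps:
f = -15 (f = -9 - 6 = -15)
X = I*√22 (X = √(-7 - 15) = √(-22) = I*√22 ≈ 4.6904*I)
z(2) + 28*X = -4 + 28*(I*√22) = -4 + 28*I*√22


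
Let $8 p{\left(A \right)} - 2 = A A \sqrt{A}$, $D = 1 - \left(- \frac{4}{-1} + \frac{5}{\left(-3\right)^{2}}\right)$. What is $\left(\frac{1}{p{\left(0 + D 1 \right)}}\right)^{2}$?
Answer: $\frac{944784}{\left(243 + 2048 i \sqrt{2}\right)^{2}} \approx -0.11028 - 0.018636 i$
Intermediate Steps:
$D = - \frac{32}{9}$ ($D = 1 - \left(\left(-4\right) \left(-1\right) + \frac{5}{9}\right) = 1 - \left(4 + 5 \cdot \frac{1}{9}\right) = 1 - \left(4 + \frac{5}{9}\right) = 1 - \frac{41}{9} = - \frac{32}{9} \approx -3.5556$)
$p{\left(A \right)} = \frac{1}{4} + \frac{A^{\frac{5}{2}}}{8}$ ($p{\left(A \right)} = \frac{1}{4} + \frac{A A \sqrt{A}}{8} = \frac{1}{4} + \frac{A^{2} \sqrt{A}}{8} = \frac{1}{4} + \frac{A^{\frac{5}{2}}}{8}$)
$\left(\frac{1}{p{\left(0 + D 1 \right)}}\right)^{2} = \left(\frac{1}{\frac{1}{4} + \frac{\left(0 - \frac{32}{9}\right)^{\frac{5}{2}}}{8}}\right)^{2} = \left(\frac{1}{\frac{1}{4} + \frac{\left(- \frac{32}{9}\right)^{\frac{5}{2}}}{8}}\right)^{2} = \left(\frac{1}{\frac{1}{4} + \frac{\frac{4096}{243} i \sqrt{2}}{8}}\right)^{2} = \left(\frac{1}{\frac{1}{4} + \frac{512 i \sqrt{2}}{243}}\right)^{2} = \frac{1}{\left(\frac{1}{4} + \frac{512 i \sqrt{2}}{243}\right)^{2}}$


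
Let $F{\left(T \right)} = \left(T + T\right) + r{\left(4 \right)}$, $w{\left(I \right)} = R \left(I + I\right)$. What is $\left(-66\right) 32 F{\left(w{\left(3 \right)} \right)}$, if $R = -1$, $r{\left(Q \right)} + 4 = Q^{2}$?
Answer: $0$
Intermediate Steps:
$r{\left(Q \right)} = -4 + Q^{2}$
$w{\left(I \right)} = - 2 I$ ($w{\left(I \right)} = - (I + I) = - 2 I$)
$F{\left(T \right)} = 12 + 2 T$ ($F{\left(T \right)} = \left(T + T\right) - \left(4 - 4^{2}\right) = 2 T + \left(-4 + 16\right) = 2 T + 12 = 12 + 2 T$)
$\left(-66\right) 32 F{\left(w{\left(3 \right)} \right)} = \left(-66\right) 32 \left(12 + 2 \left(\left(-2\right) 3\right)\right) = - 2112 \left(12 + 2 \left(-6\right)\right) = - 2112 \left(12 - 12\right) = \left(-2112\right) 0 = 0$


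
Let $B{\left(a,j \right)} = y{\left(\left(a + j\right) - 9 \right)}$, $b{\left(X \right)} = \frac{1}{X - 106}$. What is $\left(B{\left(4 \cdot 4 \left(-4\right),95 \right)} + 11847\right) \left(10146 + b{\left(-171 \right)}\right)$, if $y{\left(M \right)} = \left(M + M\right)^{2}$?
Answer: $\frac{38736308303}{277} \approx 1.3984 \cdot 10^{8}$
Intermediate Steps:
$y{\left(M \right)} = 4 M^{2}$ ($y{\left(M \right)} = \left(2 M\right)^{2} = 4 M^{2}$)
$b{\left(X \right)} = \frac{1}{-106 + X}$
$B{\left(a,j \right)} = 4 \left(-9 + a + j\right)^{2}$ ($B{\left(a,j \right)} = 4 \left(\left(a + j\right) - 9\right)^{2} = 4 \left(-9 + a + j\right)^{2}$)
$\left(B{\left(4 \cdot 4 \left(-4\right),95 \right)} + 11847\right) \left(10146 + b{\left(-171 \right)}\right) = \left(4 \left(-9 + 4 \cdot 4 \left(-4\right) + 95\right)^{2} + 11847\right) \left(10146 + \frac{1}{-106 - 171}\right) = \left(4 \left(-9 + 16 \left(-4\right) + 95\right)^{2} + 11847\right) \left(10146 + \frac{1}{-277}\right) = \left(4 \left(-9 - 64 + 95\right)^{2} + 11847\right) \left(10146 - \frac{1}{277}\right) = \left(4 \cdot 22^{2} + 11847\right) \frac{2810441}{277} = \left(4 \cdot 484 + 11847\right) \frac{2810441}{277} = \left(1936 + 11847\right) \frac{2810441}{277} = 13783 \cdot \frac{2810441}{277} = \frac{38736308303}{277}$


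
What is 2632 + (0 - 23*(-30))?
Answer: 3322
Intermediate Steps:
2632 + (0 - 23*(-30)) = 2632 + (0 + 690) = 2632 + 690 = 3322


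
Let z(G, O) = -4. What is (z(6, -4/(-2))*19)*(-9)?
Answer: 684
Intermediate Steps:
(z(6, -4/(-2))*19)*(-9) = -4*19*(-9) = -76*(-9) = 684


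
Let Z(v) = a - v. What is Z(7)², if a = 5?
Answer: 4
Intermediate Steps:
Z(v) = 5 - v
Z(7)² = (5 - 1*7)² = (5 - 7)² = (-2)² = 4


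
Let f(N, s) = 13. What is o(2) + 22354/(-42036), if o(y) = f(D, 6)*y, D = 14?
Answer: 535291/21018 ≈ 25.468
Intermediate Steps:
o(y) = 13*y
o(2) + 22354/(-42036) = 13*2 + 22354/(-42036) = 26 + 22354*(-1/42036) = 26 - 11177/21018 = 535291/21018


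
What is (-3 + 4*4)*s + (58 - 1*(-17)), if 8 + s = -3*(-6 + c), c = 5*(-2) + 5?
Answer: 400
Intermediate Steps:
c = -5 (c = -10 + 5 = -5)
s = 25 (s = -8 - 3*(-6 - 5) = -8 - 3*(-11) = -8 + 33 = 25)
(-3 + 4*4)*s + (58 - 1*(-17)) = (-3 + 4*4)*25 + (58 - 1*(-17)) = (-3 + 16)*25 + (58 + 17) = 13*25 + 75 = 325 + 75 = 400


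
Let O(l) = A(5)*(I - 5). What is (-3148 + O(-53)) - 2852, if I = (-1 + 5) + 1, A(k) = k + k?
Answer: -6000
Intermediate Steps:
A(k) = 2*k
I = 5 (I = 4 + 1 = 5)
O(l) = 0 (O(l) = (2*5)*(5 - 5) = 10*0 = 0)
(-3148 + O(-53)) - 2852 = (-3148 + 0) - 2852 = -3148 - 2852 = -6000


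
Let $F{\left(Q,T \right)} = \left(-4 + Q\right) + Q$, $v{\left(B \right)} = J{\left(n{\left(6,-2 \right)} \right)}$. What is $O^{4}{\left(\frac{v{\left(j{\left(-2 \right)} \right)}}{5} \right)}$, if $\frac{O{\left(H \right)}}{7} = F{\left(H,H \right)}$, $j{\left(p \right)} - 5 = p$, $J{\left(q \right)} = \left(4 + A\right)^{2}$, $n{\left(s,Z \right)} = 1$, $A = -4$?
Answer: $614656$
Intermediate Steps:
$J{\left(q \right)} = 0$ ($J{\left(q \right)} = \left(4 - 4\right)^{2} = 0^{2} = 0$)
$j{\left(p \right)} = 5 + p$
$v{\left(B \right)} = 0$
$F{\left(Q,T \right)} = -4 + 2 Q$
$O{\left(H \right)} = -28 + 14 H$ ($O{\left(H \right)} = 7 \left(-4 + 2 H\right) = -28 + 14 H$)
$O^{4}{\left(\frac{v{\left(j{\left(-2 \right)} \right)}}{5} \right)} = \left(-28 + 14 \cdot \frac{0}{5}\right)^{4} = \left(-28 + 14 \cdot 0 \cdot \frac{1}{5}\right)^{4} = \left(-28 + 14 \cdot 0\right)^{4} = \left(-28 + 0\right)^{4} = \left(-28\right)^{4} = 614656$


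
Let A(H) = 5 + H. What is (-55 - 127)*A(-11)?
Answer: 1092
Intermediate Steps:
(-55 - 127)*A(-11) = (-55 - 127)*(5 - 11) = -182*(-6) = 1092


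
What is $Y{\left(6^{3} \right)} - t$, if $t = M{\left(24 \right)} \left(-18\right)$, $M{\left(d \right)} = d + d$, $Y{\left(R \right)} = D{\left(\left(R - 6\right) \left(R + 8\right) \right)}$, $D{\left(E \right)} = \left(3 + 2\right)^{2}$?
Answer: $889$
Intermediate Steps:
$D{\left(E \right)} = 25$ ($D{\left(E \right)} = 5^{2} = 25$)
$Y{\left(R \right)} = 25$
$M{\left(d \right)} = 2 d$
$t = -864$ ($t = 2 \cdot 24 \left(-18\right) = 48 \left(-18\right) = -864$)
$Y{\left(6^{3} \right)} - t = 25 - -864 = 25 + 864 = 889$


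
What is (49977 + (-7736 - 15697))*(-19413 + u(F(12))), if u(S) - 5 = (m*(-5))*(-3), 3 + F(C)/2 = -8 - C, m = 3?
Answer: -513971472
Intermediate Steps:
F(C) = -22 - 2*C (F(C) = -6 + 2*(-8 - C) = -6 + (-16 - 2*C) = -22 - 2*C)
u(S) = 50 (u(S) = 5 + (3*(-5))*(-3) = 5 - 15*(-3) = 5 + 45 = 50)
(49977 + (-7736 - 15697))*(-19413 + u(F(12))) = (49977 + (-7736 - 15697))*(-19413 + 50) = (49977 - 23433)*(-19363) = 26544*(-19363) = -513971472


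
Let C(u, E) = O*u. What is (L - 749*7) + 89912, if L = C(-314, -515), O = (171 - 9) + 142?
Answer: -10787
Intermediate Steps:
O = 304 (O = 162 + 142 = 304)
C(u, E) = 304*u
L = -95456 (L = 304*(-314) = -95456)
(L - 749*7) + 89912 = (-95456 - 749*7) + 89912 = (-95456 - 5243) + 89912 = -100699 + 89912 = -10787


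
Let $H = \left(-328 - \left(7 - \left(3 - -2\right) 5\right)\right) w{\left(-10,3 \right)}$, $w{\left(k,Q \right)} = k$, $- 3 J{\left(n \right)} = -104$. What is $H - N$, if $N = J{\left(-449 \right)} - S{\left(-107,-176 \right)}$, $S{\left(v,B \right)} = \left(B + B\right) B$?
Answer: $\frac{195052}{3} \approx 65017.0$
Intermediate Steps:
$J{\left(n \right)} = \frac{104}{3}$ ($J{\left(n \right)} = \left(- \frac{1}{3}\right) \left(-104\right) = \frac{104}{3}$)
$S{\left(v,B \right)} = 2 B^{2}$ ($S{\left(v,B \right)} = 2 B B = 2 B^{2}$)
$N = - \frac{185752}{3}$ ($N = \frac{104}{3} - 2 \left(-176\right)^{2} = \frac{104}{3} - 2 \cdot 30976 = \frac{104}{3} - 61952 = - \frac{185752}{3} \approx -61917.0$)
$H = 3100$ ($H = \left(-328 - \left(7 - \left(3 - -2\right) 5\right)\right) \left(-10\right) = \left(-328 - \left(7 - \left(3 + 2\right) 5\right)\right) \left(-10\right) = \left(-328 + \left(5 \cdot 5 - 7\right)\right) \left(-10\right) = \left(-328 + \left(25 - 7\right)\right) \left(-10\right) = \left(-328 + 18\right) \left(-10\right) = \left(-310\right) \left(-10\right) = 3100$)
$H - N = 3100 - - \frac{185752}{3} = 3100 + \frac{185752}{3} = \frac{195052}{3}$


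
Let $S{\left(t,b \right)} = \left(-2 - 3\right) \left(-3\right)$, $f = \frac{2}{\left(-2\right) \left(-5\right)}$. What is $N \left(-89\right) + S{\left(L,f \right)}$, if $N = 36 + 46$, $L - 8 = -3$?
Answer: $-7283$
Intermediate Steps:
$L = 5$ ($L = 8 - 3 = 5$)
$f = \frac{1}{5}$ ($f = \frac{2}{10} = 2 \cdot \frac{1}{10} = \frac{1}{5} \approx 0.2$)
$S{\left(t,b \right)} = 15$ ($S{\left(t,b \right)} = \left(-5\right) \left(-3\right) = 15$)
$N = 82$
$N \left(-89\right) + S{\left(L,f \right)} = 82 \left(-89\right) + 15 = -7298 + 15 = -7283$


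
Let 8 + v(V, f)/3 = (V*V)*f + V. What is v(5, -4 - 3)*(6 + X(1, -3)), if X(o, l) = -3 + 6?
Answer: -4806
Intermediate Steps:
X(o, l) = 3
v(V, f) = -24 + 3*V + 3*f*V**2 (v(V, f) = -24 + 3*((V*V)*f + V) = -24 + 3*(V**2*f + V) = -24 + 3*(f*V**2 + V) = -24 + 3*(V + f*V**2) = -24 + (3*V + 3*f*V**2) = -24 + 3*V + 3*f*V**2)
v(5, -4 - 3)*(6 + X(1, -3)) = (-24 + 3*5 + 3*(-4 - 3)*5**2)*(6 + 3) = (-24 + 15 + 3*(-7)*25)*9 = (-24 + 15 - 525)*9 = -534*9 = -4806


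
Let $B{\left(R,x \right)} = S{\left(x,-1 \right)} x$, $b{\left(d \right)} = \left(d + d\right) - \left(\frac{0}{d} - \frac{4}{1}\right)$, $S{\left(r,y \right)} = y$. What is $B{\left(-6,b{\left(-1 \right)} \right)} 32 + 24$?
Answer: $-40$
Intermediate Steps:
$b{\left(d \right)} = 4 + 2 d$ ($b{\left(d \right)} = 2 d - \left(0 - 4\right) = 2 d - -4 = 2 d + 4 = 4 + 2 d$)
$B{\left(R,x \right)} = - x$
$B{\left(-6,b{\left(-1 \right)} \right)} 32 + 24 = - (4 + 2 \left(-1\right)) 32 + 24 = - (4 - 2) 32 + 24 = \left(-1\right) 2 \cdot 32 + 24 = \left(-2\right) 32 + 24 = -64 + 24 = -40$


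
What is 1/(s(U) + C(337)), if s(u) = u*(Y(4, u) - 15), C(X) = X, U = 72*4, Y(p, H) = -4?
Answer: -1/5135 ≈ -0.00019474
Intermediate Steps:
U = 288
s(u) = -19*u (s(u) = u*(-4 - 15) = u*(-19) = -19*u)
1/(s(U) + C(337)) = 1/(-19*288 + 337) = 1/(-5472 + 337) = 1/(-5135) = -1/5135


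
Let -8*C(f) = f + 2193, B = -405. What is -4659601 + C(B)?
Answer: -9319649/2 ≈ -4.6598e+6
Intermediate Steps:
C(f) = -2193/8 - f/8 (C(f) = -(f + 2193)/8 = -(2193 + f)/8 = -2193/8 - f/8)
-4659601 + C(B) = -4659601 + (-2193/8 - ⅛*(-405)) = -4659601 + (-2193/8 + 405/8) = -4659601 - 447/2 = -9319649/2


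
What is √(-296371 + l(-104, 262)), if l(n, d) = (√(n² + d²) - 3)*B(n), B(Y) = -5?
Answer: √(-296356 - 10*√19865) ≈ 545.68*I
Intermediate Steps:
l(n, d) = 15 - 5*√(d² + n²) (l(n, d) = (√(n² + d²) - 3)*(-5) = (√(d² + n²) - 3)*(-5) = (-3 + √(d² + n²))*(-5) = 15 - 5*√(d² + n²))
√(-296371 + l(-104, 262)) = √(-296371 + (15 - 5*√(262² + (-104)²))) = √(-296371 + (15 - 5*√(68644 + 10816))) = √(-296371 + (15 - 10*√19865)) = √(-296356 - 10*√19865)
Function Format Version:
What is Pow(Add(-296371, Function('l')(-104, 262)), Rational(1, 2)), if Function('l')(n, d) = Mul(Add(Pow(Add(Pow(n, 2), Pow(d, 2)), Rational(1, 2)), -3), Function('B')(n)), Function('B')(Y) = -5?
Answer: Pow(Add(-296356, Mul(-10, Pow(19865, Rational(1, 2)))), Rational(1, 2)) ≈ Mul(545.68, I)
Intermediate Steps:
Function('l')(n, d) = Add(15, Mul(-5, Pow(Add(Pow(d, 2), Pow(n, 2)), Rational(1, 2)))) (Function('l')(n, d) = Mul(Add(Pow(Add(Pow(n, 2), Pow(d, 2)), Rational(1, 2)), -3), -5) = Mul(Add(Pow(Add(Pow(d, 2), Pow(n, 2)), Rational(1, 2)), -3), -5) = Mul(Add(-3, Pow(Add(Pow(d, 2), Pow(n, 2)), Rational(1, 2))), -5) = Add(15, Mul(-5, Pow(Add(Pow(d, 2), Pow(n, 2)), Rational(1, 2)))))
Pow(Add(-296371, Function('l')(-104, 262)), Rational(1, 2)) = Pow(Add(-296371, Add(15, Mul(-5, Pow(Add(Pow(262, 2), Pow(-104, 2)), Rational(1, 2))))), Rational(1, 2)) = Pow(Add(-296371, Add(15, Mul(-5, Pow(Add(68644, 10816), Rational(1, 2))))), Rational(1, 2)) = Pow(Add(-296371, Add(15, Mul(-5, Pow(79460, Rational(1, 2))))), Rational(1, 2)) = Pow(Add(-296371, Add(15, Mul(-5, Mul(2, Pow(19865, Rational(1, 2)))))), Rational(1, 2)) = Pow(Add(-296371, Add(15, Mul(-10, Pow(19865, Rational(1, 2))))), Rational(1, 2)) = Pow(Add(-296356, Mul(-10, Pow(19865, Rational(1, 2)))), Rational(1, 2))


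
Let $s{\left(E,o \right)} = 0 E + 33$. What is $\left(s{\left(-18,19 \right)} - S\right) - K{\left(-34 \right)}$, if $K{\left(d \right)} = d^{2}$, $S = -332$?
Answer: $-791$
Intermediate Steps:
$s{\left(E,o \right)} = 33$ ($s{\left(E,o \right)} = 0 + 33 = 33$)
$\left(s{\left(-18,19 \right)} - S\right) - K{\left(-34 \right)} = \left(33 - -332\right) - \left(-34\right)^{2} = \left(33 + 332\right) - 1156 = 365 - 1156 = -791$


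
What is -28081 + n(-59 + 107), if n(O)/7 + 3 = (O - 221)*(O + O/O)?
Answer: -87441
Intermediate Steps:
n(O) = -21 + 7*(1 + O)*(-221 + O) (n(O) = -21 + 7*((O - 221)*(O + O/O)) = -21 + 7*((-221 + O)*(O + 1)) = -21 + 7*((-221 + O)*(1 + O)) = -21 + 7*((1 + O)*(-221 + O)) = -21 + 7*(1 + O)*(-221 + O))
-28081 + n(-59 + 107) = -28081 + (-1568 - 1540*(-59 + 107) + 7*(-59 + 107)**2) = -28081 + (-1568 - 1540*48 + 7*48**2) = -28081 + (-1568 - 73920 + 7*2304) = -28081 + (-1568 - 73920 + 16128) = -28081 - 59360 = -87441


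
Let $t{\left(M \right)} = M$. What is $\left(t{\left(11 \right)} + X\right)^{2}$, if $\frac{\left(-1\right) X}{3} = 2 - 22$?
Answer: $5041$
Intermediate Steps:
$X = 60$ ($X = - 3 \left(2 - 22\right) = \left(-3\right) \left(-20\right) = 60$)
$\left(t{\left(11 \right)} + X\right)^{2} = \left(11 + 60\right)^{2} = 71^{2} = 5041$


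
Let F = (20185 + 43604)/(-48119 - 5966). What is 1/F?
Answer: -54085/63789 ≈ -0.84787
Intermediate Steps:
F = -63789/54085 (F = 63789/(-54085) = 63789*(-1/54085) = -63789/54085 ≈ -1.1794)
1/F = 1/(-63789/54085) = -54085/63789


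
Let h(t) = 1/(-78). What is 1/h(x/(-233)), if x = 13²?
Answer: -78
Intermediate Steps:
x = 169
h(t) = -1/78
1/h(x/(-233)) = 1/(-1/78) = -78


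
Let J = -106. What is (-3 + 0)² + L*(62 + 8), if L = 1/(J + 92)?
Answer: 4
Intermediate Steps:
L = -1/14 (L = 1/(-106 + 92) = 1/(-14) = -1/14 ≈ -0.071429)
(-3 + 0)² + L*(62 + 8) = (-3 + 0)² - (62 + 8)/14 = (-3)² - 1/14*70 = 9 - 5 = 4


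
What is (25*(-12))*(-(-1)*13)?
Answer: -3900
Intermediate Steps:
(25*(-12))*(-(-1)*13) = -(-300)*(-13) = -300*13 = -3900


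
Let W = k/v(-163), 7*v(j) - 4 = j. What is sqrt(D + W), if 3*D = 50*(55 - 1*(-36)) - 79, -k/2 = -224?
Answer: sqrt(37178493)/159 ≈ 38.349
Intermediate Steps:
k = 448 (k = -2*(-224) = 448)
v(j) = 4/7 + j/7
W = -3136/159 (W = 448/(4/7 + (1/7)*(-163)) = 448/(4/7 - 163/7) = 448/(-159/7) = 448*(-7/159) = -3136/159 ≈ -19.723)
D = 4471/3 (D = (50*(55 - 1*(-36)) - 79)/3 = (50*(55 + 36) - 79)/3 = (50*91 - 79)/3 = (4550 - 79)/3 = (1/3)*4471 = 4471/3 ≈ 1490.3)
sqrt(D + W) = sqrt(4471/3 - 3136/159) = sqrt(233827/159) = sqrt(37178493)/159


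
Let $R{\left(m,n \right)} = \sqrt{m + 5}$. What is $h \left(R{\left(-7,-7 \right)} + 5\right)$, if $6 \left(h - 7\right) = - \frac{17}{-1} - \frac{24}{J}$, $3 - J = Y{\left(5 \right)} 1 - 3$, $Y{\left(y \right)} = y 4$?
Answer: $\frac{2125}{42} + \frac{425 i \sqrt{2}}{42} \approx 50.595 + 14.311 i$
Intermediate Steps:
$Y{\left(y \right)} = 4 y$
$J = -14$ ($J = 3 - \left(4 \cdot 5 \cdot 1 - 3\right) = 3 - \left(20 \cdot 1 - 3\right) = 3 - \left(20 - 3\right) = 3 - 17 = -14$)
$R{\left(m,n \right)} = \sqrt{5 + m}$
$h = \frac{425}{42}$ ($h = 7 + \frac{- \frac{17}{-1} - \frac{24}{-14}}{6} = 7 + \frac{\left(-17\right) \left(-1\right) - - \frac{12}{7}}{6} = 7 + \frac{17 + \frac{12}{7}}{6} = 7 + \frac{1}{6} \cdot \frac{131}{7} = 7 + \frac{131}{42} = \frac{425}{42} \approx 10.119$)
$h \left(R{\left(-7,-7 \right)} + 5\right) = \frac{425 \left(\sqrt{5 - 7} + 5\right)}{42} = \frac{425 \left(\sqrt{-2} + 5\right)}{42} = \frac{425 \left(i \sqrt{2} + 5\right)}{42} = \frac{425 \left(5 + i \sqrt{2}\right)}{42} = \frac{2125}{42} + \frac{425 i \sqrt{2}}{42}$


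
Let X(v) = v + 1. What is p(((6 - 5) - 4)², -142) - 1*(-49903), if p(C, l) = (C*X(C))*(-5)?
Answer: 49453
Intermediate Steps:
X(v) = 1 + v
p(C, l) = -5*C*(1 + C) (p(C, l) = (C*(1 + C))*(-5) = -5*C*(1 + C))
p(((6 - 5) - 4)², -142) - 1*(-49903) = -5*((6 - 5) - 4)²*(1 + ((6 - 5) - 4)²) - 1*(-49903) = -5*(1 - 4)²*(1 + (1 - 4)²) + 49903 = -5*(-3)²*(1 + (-3)²) + 49903 = -5*9*(1 + 9) + 49903 = -5*9*10 + 49903 = -450 + 49903 = 49453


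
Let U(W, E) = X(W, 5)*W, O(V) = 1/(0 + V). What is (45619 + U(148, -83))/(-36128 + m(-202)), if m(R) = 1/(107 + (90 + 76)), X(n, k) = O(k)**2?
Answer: -311390079/246573575 ≈ -1.2629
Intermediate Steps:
O(V) = 1/V
X(n, k) = k**(-2) (X(n, k) = (1/k)**2 = k**(-2))
U(W, E) = W/25 (U(W, E) = W/5**2 = W/25)
m(R) = 1/273 (m(R) = 1/(107 + 166) = 1/273)
(45619 + U(148, -83))/(-36128 + m(-202)) = (45619 + (1/25)*148)/(-36128 + 1/273) = (45619 + 148/25)/(-9862943/273) = (1140623/25)*(-273/9862943) = -311390079/246573575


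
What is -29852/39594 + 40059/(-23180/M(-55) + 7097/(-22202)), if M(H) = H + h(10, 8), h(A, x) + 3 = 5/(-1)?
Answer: 1101582010732124/10179523344453 ≈ 108.22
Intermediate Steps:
h(A, x) = -8 (h(A, x) = -3 + 5/(-1) = -3 + 5*(-1) = -3 - 5 = -8)
M(H) = -8 + H (M(H) = H - 8 = -8 + H)
-29852/39594 + 40059/(-23180/M(-55) + 7097/(-22202)) = -29852/39594 + 40059/(-23180/(-8 - 55) + 7097/(-22202)) = -29852*1/39594 + 40059/(-23180/(-63) + 7097*(-1/22202)) = -14926/19797 + 40059/(-23180*(-1/63) - 7097/22202) = -14926/19797 + 40059/(23180/63 - 7097/22202) = -14926/19797 + 40059/(514195249/1398726) = -14926/19797 + 40059*(1398726/514195249) = -14926/19797 + 56031564834/514195249 = 1101582010732124/10179523344453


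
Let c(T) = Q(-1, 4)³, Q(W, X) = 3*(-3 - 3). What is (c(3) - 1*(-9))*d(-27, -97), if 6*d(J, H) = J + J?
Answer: 52407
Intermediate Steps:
d(J, H) = J/3 (d(J, H) = (J + J)/6 = (2*J)/6 = J/3)
Q(W, X) = -18 (Q(W, X) = 3*(-6) = -18)
c(T) = -5832 (c(T) = (-18)³ = -5832)
(c(3) - 1*(-9))*d(-27, -97) = (-5832 - 1*(-9))*((⅓)*(-27)) = (-5832 + 9)*(-9) = -5823*(-9) = 52407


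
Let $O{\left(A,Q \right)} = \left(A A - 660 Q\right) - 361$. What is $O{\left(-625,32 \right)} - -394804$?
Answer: $763948$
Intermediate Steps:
$O{\left(A,Q \right)} = -361 + A^{2} - 660 Q$ ($O{\left(A,Q \right)} = \left(A^{2} - 660 Q\right) - 361 = -361 + A^{2} - 660 Q$)
$O{\left(-625,32 \right)} - -394804 = \left(-361 + \left(-625\right)^{2} - 21120\right) - -394804 = \left(-361 + 390625 - 21120\right) + 394804 = 369144 + 394804 = 763948$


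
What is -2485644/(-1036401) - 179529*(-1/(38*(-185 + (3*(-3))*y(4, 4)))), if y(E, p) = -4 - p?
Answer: -58463559931/1483435298 ≈ -39.411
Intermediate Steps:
-2485644/(-1036401) - 179529*(-1/(38*(-185 + (3*(-3))*y(4, 4)))) = -2485644/(-1036401) - 179529*(-1/(38*(-185 + (3*(-3))*(-4 - 1*4)))) = -2485644*(-1/1036401) - 179529*(-1/(38*(-185 - 9*(-4 - 4)))) = 828548/345467 - 179529*(-1/(38*(-185 - 9*(-8)))) = 828548/345467 - 179529*(-1/(38*(-185 + 72))) = 828548/345467 - 179529/((-113*(-38))) = 828548/345467 - 179529/4294 = -58463559931/1483435298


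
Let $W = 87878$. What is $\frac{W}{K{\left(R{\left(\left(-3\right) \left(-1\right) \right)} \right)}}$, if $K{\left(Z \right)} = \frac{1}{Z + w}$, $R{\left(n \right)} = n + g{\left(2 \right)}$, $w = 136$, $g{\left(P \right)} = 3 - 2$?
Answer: $12302920$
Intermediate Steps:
$g{\left(P \right)} = 1$ ($g{\left(P \right)} = 3 - 2 = 1$)
$R{\left(n \right)} = 1 + n$ ($R{\left(n \right)} = n + 1 = 1 + n$)
$K{\left(Z \right)} = \frac{1}{136 + Z}$ ($K{\left(Z \right)} = \frac{1}{Z + 136} = \frac{1}{136 + Z}$)
$\frac{W}{K{\left(R{\left(\left(-3\right) \left(-1\right) \right)} \right)}} = \frac{87878}{\frac{1}{136 + \left(1 - -3\right)}} = \frac{87878}{\frac{1}{136 + \left(1 + 3\right)}} = \frac{87878}{\frac{1}{136 + 4}} = \frac{87878}{\frac{1}{140}} = 87878 \frac{1}{\frac{1}{140}} = 87878 \cdot 140 = 12302920$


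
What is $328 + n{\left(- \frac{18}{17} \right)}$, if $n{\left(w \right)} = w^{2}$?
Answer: $\frac{95116}{289} \approx 329.12$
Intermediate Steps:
$328 + n{\left(- \frac{18}{17} \right)} = 328 + \left(- \frac{18}{17}\right)^{2} = 328 + \frac{324}{289} = \frac{95116}{289}$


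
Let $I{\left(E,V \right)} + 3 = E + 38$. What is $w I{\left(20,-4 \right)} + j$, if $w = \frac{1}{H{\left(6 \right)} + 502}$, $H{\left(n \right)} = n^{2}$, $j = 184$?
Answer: $\frac{99047}{538} \approx 184.1$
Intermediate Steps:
$I{\left(E,V \right)} = 35 + E$ ($I{\left(E,V \right)} = -3 + \left(E + 38\right) = -3 + \left(38 + E\right) = 35 + E$)
$w = \frac{1}{538}$ ($w = \frac{1}{6^{2} + 502} = \frac{1}{36 + 502} = \frac{1}{538} \approx 0.0018587$)
$w I{\left(20,-4 \right)} + j = \frac{35 + 20}{538} + 184 = \frac{1}{538} \cdot 55 + 184 = \frac{55}{538} + 184 = \frac{99047}{538}$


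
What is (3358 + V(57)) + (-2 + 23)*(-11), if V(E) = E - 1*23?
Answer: 3161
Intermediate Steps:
V(E) = -23 + E (V(E) = E - 23 = -23 + E)
(3358 + V(57)) + (-2 + 23)*(-11) = (3358 + (-23 + 57)) + (-2 + 23)*(-11) = (3358 + 34) + 21*(-11) = 3392 - 231 = 3161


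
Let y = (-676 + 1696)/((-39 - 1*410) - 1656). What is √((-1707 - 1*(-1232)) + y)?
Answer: I*√84275359/421 ≈ 21.806*I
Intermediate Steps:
y = -204/421 (y = 1020/((-39 - 410) - 1656) = 1020/(-449 - 1656) = 1020/(-2105) = 1020*(-1/2105) = -204/421 ≈ -0.48456)
√((-1707 - 1*(-1232)) + y) = √((-1707 - 1*(-1232)) - 204/421) = √((-1707 + 1232) - 204/421) = √(-475 - 204/421) = √(-200179/421) = I*√84275359/421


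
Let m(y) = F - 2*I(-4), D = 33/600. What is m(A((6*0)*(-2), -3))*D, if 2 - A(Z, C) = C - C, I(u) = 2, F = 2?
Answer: -11/100 ≈ -0.11000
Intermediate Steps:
A(Z, C) = 2 (A(Z, C) = 2 - (C - C) = 2 - 1*0 = 2 + 0 = 2)
D = 11/200 (D = 33*(1/600) = 11/200 ≈ 0.055000)
m(y) = -2 (m(y) = 2 - 2*2 = 2 - 4 = -2)
m(A((6*0)*(-2), -3))*D = -2*11/200 = -11/100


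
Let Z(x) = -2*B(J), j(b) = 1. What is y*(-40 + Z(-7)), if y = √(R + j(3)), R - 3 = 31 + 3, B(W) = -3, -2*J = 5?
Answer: -34*√38 ≈ -209.59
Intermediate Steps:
J = -5/2 (J = -½*5 = -5/2 ≈ -2.5000)
R = 37 (R = 3 + (31 + 3) = 3 + 34 = 37)
Z(x) = 6 (Z(x) = -2*(-3) = 6)
y = √38 (y = √(37 + 1) = √38 ≈ 6.1644)
y*(-40 + Z(-7)) = √38*(-40 + 6) = √38*(-34) = -34*√38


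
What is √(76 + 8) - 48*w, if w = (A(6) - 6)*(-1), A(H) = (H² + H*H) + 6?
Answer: 3456 + 2*√21 ≈ 3465.2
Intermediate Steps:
A(H) = 6 + 2*H² (A(H) = (H² + H²) + 6 = 2*H² + 6 = 6 + 2*H²)
w = -72 (w = ((6 + 2*6²) - 6)*(-1) = ((6 + 2*36) - 6)*(-1) = ((6 + 72) - 6)*(-1) = (78 - 6)*(-1) = 72*(-1) = -72)
√(76 + 8) - 48*w = √(76 + 8) - 48*(-72) = √84 + 3456 = 2*√21 + 3456 = 3456 + 2*√21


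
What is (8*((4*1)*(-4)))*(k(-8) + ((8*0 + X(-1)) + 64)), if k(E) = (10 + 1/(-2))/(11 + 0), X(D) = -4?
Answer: -85696/11 ≈ -7790.5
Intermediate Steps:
k(E) = 19/22 (k(E) = (10 - ½)/11 = (19/2)*(1/11) = 19/22)
(8*((4*1)*(-4)))*(k(-8) + ((8*0 + X(-1)) + 64)) = (8*((4*1)*(-4)))*(19/22 + ((8*0 - 4) + 64)) = (8*(4*(-4)))*(19/22 + ((0 - 4) + 64)) = (8*(-16))*(19/22 + (-4 + 64)) = -128*(19/22 + 60) = -128*1339/22 = -85696/11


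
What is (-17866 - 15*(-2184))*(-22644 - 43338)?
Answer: -982735908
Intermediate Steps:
(-17866 - 15*(-2184))*(-22644 - 43338) = (-17866 + 32760)*(-65982) = 14894*(-65982) = -982735908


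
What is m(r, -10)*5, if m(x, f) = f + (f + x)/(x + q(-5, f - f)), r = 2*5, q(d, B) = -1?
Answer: -50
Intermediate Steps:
r = 10
m(x, f) = f + (f + x)/(-1 + x) (m(x, f) = f + (f + x)/(x - 1) = f + (f + x)/(-1 + x))
m(r, -10)*5 = (10*(1 - 10)/(-1 + 10))*5 = (10*(-9)/9)*5 = (10*(⅑)*(-9))*5 = -10*5 = -50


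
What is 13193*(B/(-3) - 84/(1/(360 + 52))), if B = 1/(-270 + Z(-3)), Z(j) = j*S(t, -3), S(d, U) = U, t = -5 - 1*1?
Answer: -357504745159/783 ≈ -4.5658e+8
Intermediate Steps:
t = -6 (t = -5 - 1 = -6)
Z(j) = -3*j (Z(j) = j*(-3) = -3*j)
B = -1/261 (B = 1/(-270 - 3*(-3)) = 1/(-270 + 9) = 1/(-261) = -1/261 ≈ -0.0038314)
13193*(B/(-3) - 84/(1/(360 + 52))) = 13193*(-1/261/(-3) - 84/(1/(360 + 52))) = 13193*(-1/261*(-1/3) - 84/(1/412)) = 13193*(1/783 - 84/1/412) = 13193*(1/783 - 84*412) = 13193*(1/783 - 34608) = 13193*(-27098063/783) = -357504745159/783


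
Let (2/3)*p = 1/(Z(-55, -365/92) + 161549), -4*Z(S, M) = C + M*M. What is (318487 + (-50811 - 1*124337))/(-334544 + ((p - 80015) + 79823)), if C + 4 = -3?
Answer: -783968144800813/1830781301046928 ≈ -0.42822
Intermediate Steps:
C = -7 (C = -4 - 3 = -7)
Z(S, M) = 7/4 - M²/4 (Z(S, M) = -(-7 + M*M)/4 = -(-7 + M²)/4 = 7/4 - M²/4)
p = 50784/5469328967 (p = 3/(2*((7/4 - (-365/92)²/4) + 161549)) = 3/(2*((7/4 - ¼*133225/8464) + 161549)) = 3/(2*((7/4 - 133225/33856) + 161549)) = 3/(2*(-73977/33856 + 161549)) = 3/(2*(5469328967/33856)) = (3/2)*(33856/5469328967) = 50784/5469328967 ≈ 9.2852e-6)
(318487 + (-50811 - 1*124337))/(-334544 + ((p - 80015) + 79823)) = (318487 + (-50811 - 1*124337))/(-334544 + ((50784/5469328967 - 80015) + 79823)) = (318487 + (-50811 - 124337))/(-334544 + (-437628357243721/5469328967 + 79823)) = (318487 - 175148)/(-334544 - 1050111110880/5469328967) = 143339/(-1830781301046928/5469328967) = 143339*(-5469328967/1830781301046928) = -783968144800813/1830781301046928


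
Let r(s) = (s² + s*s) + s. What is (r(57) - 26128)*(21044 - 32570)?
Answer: 225598398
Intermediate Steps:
r(s) = s + 2*s² (r(s) = (s² + s²) + s = 2*s² + s = s + 2*s²)
(r(57) - 26128)*(21044 - 32570) = (57*(1 + 2*57) - 26128)*(21044 - 32570) = (57*(1 + 114) - 26128)*(-11526) = (57*115 - 26128)*(-11526) = (6555 - 26128)*(-11526) = -19573*(-11526) = 225598398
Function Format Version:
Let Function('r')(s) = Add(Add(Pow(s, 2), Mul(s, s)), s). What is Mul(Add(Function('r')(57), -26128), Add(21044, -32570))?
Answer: 225598398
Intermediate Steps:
Function('r')(s) = Add(s, Mul(2, Pow(s, 2))) (Function('r')(s) = Add(Add(Pow(s, 2), Pow(s, 2)), s) = Add(Mul(2, Pow(s, 2)), s) = Add(s, Mul(2, Pow(s, 2))))
Mul(Add(Function('r')(57), -26128), Add(21044, -32570)) = Mul(Add(Mul(57, Add(1, Mul(2, 57))), -26128), Add(21044, -32570)) = Mul(Add(Mul(57, Add(1, 114)), -26128), -11526) = Mul(Add(Mul(57, 115), -26128), -11526) = Mul(Add(6555, -26128), -11526) = Mul(-19573, -11526) = 225598398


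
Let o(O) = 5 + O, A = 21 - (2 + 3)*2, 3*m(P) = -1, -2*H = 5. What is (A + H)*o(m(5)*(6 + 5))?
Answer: 34/3 ≈ 11.333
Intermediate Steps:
H = -5/2 (H = -1/2*5 = -5/2 ≈ -2.5000)
m(P) = -1/3 (m(P) = (1/3)*(-1) = -1/3)
A = 11 (A = 21 - 5*2 = 21 - 1*10 = 21 - 10 = 11)
(A + H)*o(m(5)*(6 + 5)) = (11 - 5/2)*(5 - (6 + 5)/3) = 17*(5 - 1/3*11)/2 = 17*(5 - 11/3)/2 = (17/2)*(4/3) = 34/3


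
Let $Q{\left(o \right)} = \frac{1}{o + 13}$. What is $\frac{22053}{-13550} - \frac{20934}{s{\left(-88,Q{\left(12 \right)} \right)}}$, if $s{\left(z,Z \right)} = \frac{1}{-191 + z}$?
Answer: $\frac{79139918247}{13550} \approx 5.8406 \cdot 10^{6}$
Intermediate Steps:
$Q{\left(o \right)} = \frac{1}{13 + o}$
$\frac{22053}{-13550} - \frac{20934}{s{\left(-88,Q{\left(12 \right)} \right)}} = \frac{22053}{-13550} - \frac{20934}{\frac{1}{-191 - 88}} = 22053 \left(- \frac{1}{13550}\right) - \frac{20934}{\frac{1}{-279}} = - \frac{22053}{13550} - \frac{20934}{- \frac{1}{279}} = - \frac{22053}{13550} - -5840586 = - \frac{22053}{13550} + 5840586 = \frac{79139918247}{13550}$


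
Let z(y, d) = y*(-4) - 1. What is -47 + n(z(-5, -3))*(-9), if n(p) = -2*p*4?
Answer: 1321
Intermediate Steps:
z(y, d) = -1 - 4*y (z(y, d) = -4*y - 1 = -1 - 4*y)
n(p) = -8*p
-47 + n(z(-5, -3))*(-9) = -47 - 8*(-1 - 4*(-5))*(-9) = -47 - 8*(-1 + 20)*(-9) = -47 - 8*19*(-9) = -47 - 152*(-9) = -47 + 1368 = 1321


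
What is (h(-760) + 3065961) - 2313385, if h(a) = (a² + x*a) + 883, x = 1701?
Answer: 38299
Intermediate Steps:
h(a) = 883 + a² + 1701*a (h(a) = (a² + 1701*a) + 883 = 883 + a² + 1701*a)
(h(-760) + 3065961) - 2313385 = ((883 + (-760)² + 1701*(-760)) + 3065961) - 2313385 = ((883 + 577600 - 1292760) + 3065961) - 2313385 = (-714277 + 3065961) - 2313385 = 2351684 - 2313385 = 38299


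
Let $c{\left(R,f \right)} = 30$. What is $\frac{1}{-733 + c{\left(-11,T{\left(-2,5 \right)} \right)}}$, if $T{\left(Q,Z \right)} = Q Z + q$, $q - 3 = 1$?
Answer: $- \frac{1}{703} \approx -0.0014225$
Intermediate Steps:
$q = 4$ ($q = 3 + 1 = 4$)
$T{\left(Q,Z \right)} = 4 + Q Z$ ($T{\left(Q,Z \right)} = Q Z + 4 = 4 + Q Z$)
$\frac{1}{-733 + c{\left(-11,T{\left(-2,5 \right)} \right)}} = \frac{1}{-733 + 30} = \frac{1}{-703} = - \frac{1}{703}$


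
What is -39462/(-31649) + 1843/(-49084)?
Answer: 1878623701/1553459516 ≈ 1.2093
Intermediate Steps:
-39462/(-31649) + 1843/(-49084) = -39462*(-1/31649) + 1843*(-1/49084) = 39462/31649 - 1843/49084 = 1878623701/1553459516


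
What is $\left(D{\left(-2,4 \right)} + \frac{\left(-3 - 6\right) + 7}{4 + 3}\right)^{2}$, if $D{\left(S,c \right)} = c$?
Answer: $\frac{676}{49} \approx 13.796$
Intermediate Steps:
$\left(D{\left(-2,4 \right)} + \frac{\left(-3 - 6\right) + 7}{4 + 3}\right)^{2} = \left(4 + \frac{\left(-3 - 6\right) + 7}{4 + 3}\right)^{2} = \left(4 + \frac{-9 + 7}{7}\right)^{2} = \left(4 - \frac{2}{7}\right)^{2} = \left(\frac{26}{7}\right)^{2} = \frac{676}{49}$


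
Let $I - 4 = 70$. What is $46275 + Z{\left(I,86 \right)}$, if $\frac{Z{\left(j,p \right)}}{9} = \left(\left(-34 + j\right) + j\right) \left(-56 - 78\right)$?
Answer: $-91209$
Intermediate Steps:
$I = 74$ ($I = 4 + 70 = 74$)
$Z{\left(j,p \right)} = 41004 - 2412 j$ ($Z{\left(j,p \right)} = 9 \left(\left(-34 + j\right) + j\right) \left(-56 - 78\right) = 9 \left(-34 + 2 j\right) \left(-134\right) = 9 \left(4556 - 268 j\right) = 41004 - 2412 j$)
$46275 + Z{\left(I,86 \right)} = 46275 + \left(41004 - 178488\right) = 46275 - 137484 = -91209$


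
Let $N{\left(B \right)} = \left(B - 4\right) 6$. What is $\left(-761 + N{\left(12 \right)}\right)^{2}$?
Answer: $508369$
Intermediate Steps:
$N{\left(B \right)} = -24 + 6 B$ ($N{\left(B \right)} = \left(-4 + B\right) 6 = -24 + 6 B$)
$\left(-761 + N{\left(12 \right)}\right)^{2} = \left(-761 + \left(-24 + 6 \cdot 12\right)\right)^{2} = \left(-761 + \left(-24 + 72\right)\right)^{2} = \left(-761 + 48\right)^{2} = \left(-713\right)^{2} = 508369$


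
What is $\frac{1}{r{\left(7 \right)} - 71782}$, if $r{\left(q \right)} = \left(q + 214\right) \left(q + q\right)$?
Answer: $- \frac{1}{68688} \approx -1.4559 \cdot 10^{-5}$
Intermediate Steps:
$r{\left(q \right)} = 2 q \left(214 + q\right)$ ($r{\left(q \right)} = \left(214 + q\right) 2 q = 2 q \left(214 + q\right)$)
$\frac{1}{r{\left(7 \right)} - 71782} = \frac{1}{2 \cdot 7 \left(214 + 7\right) - 71782} = \frac{1}{2 \cdot 7 \cdot 221 - 71782} = \frac{1}{3094 - 71782} = \frac{1}{-68688} = - \frac{1}{68688}$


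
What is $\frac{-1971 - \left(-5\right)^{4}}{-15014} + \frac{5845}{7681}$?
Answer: $\frac{53848353}{57661267} \approx 0.93387$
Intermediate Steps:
$\frac{-1971 - \left(-5\right)^{4}}{-15014} + \frac{5845}{7681} = \left(-1971 - 625\right) \left(- \frac{1}{15014}\right) + 5845 \cdot \frac{1}{7681} = \left(-1971 - 625\right) \left(- \frac{1}{15014}\right) + \frac{5845}{7681} = \left(-2596\right) \left(- \frac{1}{15014}\right) + \frac{5845}{7681} = \frac{1298}{7507} + \frac{5845}{7681} = \frac{53848353}{57661267}$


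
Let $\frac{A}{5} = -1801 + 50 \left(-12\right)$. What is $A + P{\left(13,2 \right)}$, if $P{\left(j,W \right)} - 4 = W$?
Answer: $-11999$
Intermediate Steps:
$P{\left(j,W \right)} = 4 + W$
$A = -12005$ ($A = 5 \left(-1801 + 50 \left(-12\right)\right) = 5 \left(-1801 - 600\right) = 5 \left(-2401\right) = -12005$)
$A + P{\left(13,2 \right)} = -12005 + \left(4 + 2\right) = -12005 + 6 = -11999$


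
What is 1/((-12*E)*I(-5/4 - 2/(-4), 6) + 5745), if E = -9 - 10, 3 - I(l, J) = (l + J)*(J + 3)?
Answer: -1/4344 ≈ -0.00023020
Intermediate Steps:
I(l, J) = 3 - (3 + J)*(J + l) (I(l, J) = 3 - (l + J)*(J + 3) = 3 - (J + l)*(3 + J) = 3 - (3 + J)*(J + l))
E = -19
1/((-12*E)*I(-5/4 - 2/(-4), 6) + 5745) = 1/((-12*(-19))*(3 - 1*6**2 - 3*6 - 3*(-5/4 - 2/(-4)) - 1*6*(-5/4 - 2/(-4))) + 5745) = 1/(228*(3 - 1*36 - 18 - 3*(-5*1/4 - 2*(-1/4)) - 1*6*(-5*1/4 - 2*(-1/4))) + 5745) = 1/(228*(3 - 36 - 18 - 3*(-5/4 + 1/2) - 1*6*(-5/4 + 1/2)) + 5745) = 1/(228*(3 - 36 - 18 - 3*(-3/4) - 1*6*(-3/4)) + 5745) = 1/(228*(3 - 36 - 18 + 9/4 + 9/2) + 5745) = 1/(228*(-177/4) + 5745) = 1/(-10089 + 5745) = 1/(-4344) = -1/4344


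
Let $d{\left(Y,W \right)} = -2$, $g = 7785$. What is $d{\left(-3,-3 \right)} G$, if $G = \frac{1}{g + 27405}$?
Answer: $- \frac{1}{17595} \approx -5.6834 \cdot 10^{-5}$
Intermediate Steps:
$G = \frac{1}{35190}$ ($G = \frac{1}{7785 + 27405} = \frac{1}{35190} \approx 2.8417 \cdot 10^{-5}$)
$d{\left(-3,-3 \right)} G = \left(-2\right) \frac{1}{35190} = - \frac{1}{17595}$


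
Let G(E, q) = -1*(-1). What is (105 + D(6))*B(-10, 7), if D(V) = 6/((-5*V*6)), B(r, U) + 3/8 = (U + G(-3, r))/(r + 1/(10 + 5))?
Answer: -1476881/11920 ≈ -123.90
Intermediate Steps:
G(E, q) = 1
B(r, U) = -3/8 + (1 + U)/(1/15 + r) (B(r, U) = -3/8 + (U + 1)/(r + 1/(10 + 5)) = -3/8 + (1 + U)/(r + 1/15) = -3/8 + (1 + U)/(1/15 + r))
D(V) = -1/(5*V) (D(V) = 6/((-30*V)) = 6*(-1/(30*V)) = -1/(5*V))
(105 + D(6))*B(-10, 7) = (105 - ⅕/6)*(3*(39 - 15*(-10) + 40*7)/(8*(1 + 15*(-10)))) = (105 - ⅕*⅙)*(3*(39 + 150 + 280)/(8*(1 - 150))) = (105 - 1/30)*((3/8)*469/(-149)) = 3149*((3/8)*(-1/149)*469)/30 = (3149/30)*(-1407/1192) = -1476881/11920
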